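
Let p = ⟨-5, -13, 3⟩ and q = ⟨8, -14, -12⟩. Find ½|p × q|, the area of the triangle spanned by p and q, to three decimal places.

133.019

i: (-13)·(-12) - 3·(-14) = 156 - (-42) = 198
j: 3·8 - (-5)·(-12) = 24 - 60 = -36
k: (-5)·(-14) - (-13)·8 = 70 - (-104) = 174
p × q = (198, -36, 174)
|p × q| = √(198² + (-36)² + 174²) = √70776 ≈ 266.0376
area = ½ · 266.0376 ≈ 133.019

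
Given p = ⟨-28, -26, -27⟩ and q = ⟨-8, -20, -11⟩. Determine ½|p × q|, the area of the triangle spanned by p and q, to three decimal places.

i: (-26)·(-11) - (-27)·(-20) = 286 - 540 = -254
j: (-27)·(-8) - (-28)·(-11) = 216 - 308 = -92
k: (-28)·(-20) - (-26)·(-8) = 560 - 208 = 352
p × q = (-254, -92, 352)
|p × q| = √((-254)² + (-92)² + 352²) = √196884 ≈ 443.7161
area = ½ · 443.7161 ≈ 221.858

221.858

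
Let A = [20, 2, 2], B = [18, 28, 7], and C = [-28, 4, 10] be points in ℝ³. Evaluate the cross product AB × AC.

(198, -224, 1244)

AB = (-2, 26, 5)
AC = (-48, 2, 8)
i: 26·8 - 5·2 = 208 - 10 = 198
j: 5·(-48) - (-2)·8 = -240 - (-16) = -224
k: (-2)·2 - 26·(-48) = -4 - (-1248) = 1244
AB × AC = (198, -224, 1244)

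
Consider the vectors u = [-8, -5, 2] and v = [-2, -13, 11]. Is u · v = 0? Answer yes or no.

no

u · v = (-8)·(-2) + (-5)·(-13) + 2·11 = 16 + 65 + 22 = 103
Nonzero, so the vectors are not orthogonal.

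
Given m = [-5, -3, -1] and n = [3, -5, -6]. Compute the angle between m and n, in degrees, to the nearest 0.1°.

m · n = (-5)·3 + (-3)·(-5) + (-1)·(-6) = -15 + 15 + 6 = 6
|m|² = 25 + 9 + 1 = 35,  |m| = √35 ≈ 5.916080
|n|² = 9 + 25 + 36 = 70,  |n| = √70 ≈ 8.366600
cos θ = 6 / (5.916080 · 8.366600) ≈ 0.12122
θ = arccos(0.12122) ≈ 83.0°

83.0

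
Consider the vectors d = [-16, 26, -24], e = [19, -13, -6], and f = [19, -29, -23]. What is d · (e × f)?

13694

e × f:
i: (-13)·(-23) - (-6)·(-29) = 299 - 174 = 125
j: (-6)·19 - 19·(-23) = -114 - (-437) = 323
k: 19·(-29) - (-13)·19 = -551 - (-247) = -304
e × f = (125, 323, -304)
d · (e × f) = (-16)·125 + 26·323 + (-24)·(-304) = -2000 + 8398 + 7296 = 13694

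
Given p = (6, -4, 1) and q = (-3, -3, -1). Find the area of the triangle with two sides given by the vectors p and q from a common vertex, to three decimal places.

i: (-4)·(-1) - 1·(-3) = 4 - (-3) = 7
j: 1·(-3) - 6·(-1) = -3 - (-6) = 3
k: 6·(-3) - (-4)·(-3) = -18 - 12 = -30
p × q = (7, 3, -30)
|p × q| = √(7² + 3² + (-30)²) = √958 ≈ 30.9516
area = ½ · 30.9516 ≈ 15.476

15.476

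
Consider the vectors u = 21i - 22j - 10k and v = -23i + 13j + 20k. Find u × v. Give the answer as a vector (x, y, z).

(-310, -190, -233)

i: (-22)·20 - (-10)·13 = -440 - (-130) = -310
j: (-10)·(-23) - 21·20 = 230 - 420 = -190
k: 21·13 - (-22)·(-23) = 273 - 506 = -233
u × v = (-310, -190, -233)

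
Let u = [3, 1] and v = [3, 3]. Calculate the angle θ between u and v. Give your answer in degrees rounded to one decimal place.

26.6

u · v = 3·3 + 1·3 = 9 + 3 = 12
|u|² = 9 + 1 = 10,  |u| = √10 ≈ 3.162278
|v|² = 9 + 9 = 18,  |v| = √18 ≈ 4.242641
cos θ = 12 / (3.162278 · 4.242641) ≈ 0.89443
θ = arccos(0.89443) ≈ 26.6°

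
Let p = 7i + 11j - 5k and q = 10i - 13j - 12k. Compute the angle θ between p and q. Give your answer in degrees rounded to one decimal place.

p · q = 7·10 + 11·(-13) + (-5)·(-12) = 70 - 143 + 60 = -13
|p|² = 49 + 121 + 25 = 195,  |p| = √195 ≈ 13.964240
|q|² = 100 + 169 + 144 = 413,  |q| = √413 ≈ 20.322401
cos θ = -13 / (13.964240 · 20.322401) ≈ -0.04581
θ = arccos(-0.04581) ≈ 92.6°

92.6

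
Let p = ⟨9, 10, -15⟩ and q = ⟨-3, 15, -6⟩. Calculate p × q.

(165, 99, 165)

i: 10·(-6) - (-15)·15 = -60 - (-225) = 165
j: (-15)·(-3) - 9·(-6) = 45 - (-54) = 99
k: 9·15 - 10·(-3) = 135 - (-30) = 165
p × q = (165, 99, 165)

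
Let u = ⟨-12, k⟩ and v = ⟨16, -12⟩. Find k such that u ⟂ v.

-16

u · v = (-12)·16 + k·(-12) = -192 - 12k
Set equal to 0: -12k = 192, so k = -16.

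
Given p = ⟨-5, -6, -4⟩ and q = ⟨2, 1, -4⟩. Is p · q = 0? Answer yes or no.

p · q = (-5)·2 + (-6)·1 + (-4)·(-4) = -10 - 6 + 16 = 0
Zero, so the vectors are orthogonal.

yes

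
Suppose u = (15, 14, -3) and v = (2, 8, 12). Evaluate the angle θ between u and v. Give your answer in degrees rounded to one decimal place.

u · v = 15·2 + 14·8 + (-3)·12 = 30 + 112 - 36 = 106
|u|² = 225 + 196 + 9 = 430,  |u| = √430 ≈ 20.736441
|v|² = 4 + 64 + 144 = 212,  |v| = √212 ≈ 14.560220
cos θ = 106 / (20.736441 · 14.560220) ≈ 0.35108
θ = arccos(0.35108) ≈ 69.4°

69.4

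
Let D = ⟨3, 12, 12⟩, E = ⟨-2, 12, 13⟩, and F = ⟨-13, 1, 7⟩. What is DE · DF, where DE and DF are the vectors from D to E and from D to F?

DE = E − D = (-5, 0, 1)
DF = F − D = (-16, -11, -5)
DE · DF = (-5)·(-16) + 0·(-11) + 1·(-5) = 80 + 0 - 5 = 75

75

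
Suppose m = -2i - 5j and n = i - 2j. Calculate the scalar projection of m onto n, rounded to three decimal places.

m · n = (-2)·1 + (-5)·(-2) = -2 + 10 = 8
|n| = √(1 + 4) = √5 ≈ 2.2361
comp_n m = 8 / √5 ≈ 3.578

3.578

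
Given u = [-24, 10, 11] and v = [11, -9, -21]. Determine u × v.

i: 10·(-21) - 11·(-9) = -210 - (-99) = -111
j: 11·11 - (-24)·(-21) = 121 - 504 = -383
k: (-24)·(-9) - 10·11 = 216 - 110 = 106
u × v = (-111, -383, 106)

(-111, -383, 106)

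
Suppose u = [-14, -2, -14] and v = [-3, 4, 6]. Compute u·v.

u · v = (-14)·(-3) + (-2)·4 + (-14)·6 = 42 - 8 - 84 = -50

-50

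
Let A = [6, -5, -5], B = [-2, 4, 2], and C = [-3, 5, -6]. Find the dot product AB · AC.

AB = B − A = (-8, 9, 7)
AC = C − A = (-9, 10, -1)
AB · AC = (-8)·(-9) + 9·10 + 7·(-1) = 72 + 90 - 7 = 155

155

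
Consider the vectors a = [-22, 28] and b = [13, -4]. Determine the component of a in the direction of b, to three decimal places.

a · b = (-22)·13 + 28·(-4) = -286 - 112 = -398
|b| = √(169 + 16) = √185 ≈ 13.6015
comp_b a = -398 / √185 ≈ -29.262

-29.262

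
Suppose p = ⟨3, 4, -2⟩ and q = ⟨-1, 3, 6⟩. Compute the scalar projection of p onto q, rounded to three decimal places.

p · q = 3·(-1) + 4·3 + (-2)·6 = -3 + 12 - 12 = -3
|q| = √(1 + 9 + 36) = √46 ≈ 6.7823
comp_q p = -3 / √46 ≈ -0.442

-0.442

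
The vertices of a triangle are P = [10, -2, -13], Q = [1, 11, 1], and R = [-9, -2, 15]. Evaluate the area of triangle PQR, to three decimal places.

PQ = (-9, 13, 14),  PR = (-19, 0, 28)
i: 13·28 - 14·0 = 364 - 0 = 364
j: 14·(-19) - (-9)·28 = -266 - (-252) = -14
k: (-9)·0 - 13·(-19) = 0 - (-247) = 247
PQ × PR = (364, -14, 247)
|PQ × PR| = √193701 ≈ 440.1148
area = ½ · 440.1148 ≈ 220.057

220.057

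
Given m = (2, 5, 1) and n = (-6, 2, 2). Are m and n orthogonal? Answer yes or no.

yes

m · n = 2·(-6) + 5·2 + 1·2 = -12 + 10 + 2 = 0
Zero, so the vectors are orthogonal.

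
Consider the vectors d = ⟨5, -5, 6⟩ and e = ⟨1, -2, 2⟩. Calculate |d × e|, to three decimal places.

i: (-5)·2 - 6·(-2) = -10 - (-12) = 2
j: 6·1 - 5·2 = 6 - 10 = -4
k: 5·(-2) - (-5)·1 = -10 - (-5) = -5
d × e = (2, -4, -5)
|d × e| = √(2² + (-4)² + (-5)²) = √45 ≈ 6.7082

6.708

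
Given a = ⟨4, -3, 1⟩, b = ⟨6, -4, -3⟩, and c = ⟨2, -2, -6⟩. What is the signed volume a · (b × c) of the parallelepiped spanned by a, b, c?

b × c:
i: (-4)·(-6) - (-3)·(-2) = 24 - 6 = 18
j: (-3)·2 - 6·(-6) = -6 - (-36) = 30
k: 6·(-2) - (-4)·2 = -12 - (-8) = -4
b × c = (18, 30, -4)
a · (b × c) = 4·18 + (-3)·30 + 1·(-4) = 72 - 90 - 4 = -22

-22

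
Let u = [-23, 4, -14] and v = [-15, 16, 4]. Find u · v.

u · v = (-23)·(-15) + 4·16 + (-14)·4 = 345 + 64 - 56 = 353

353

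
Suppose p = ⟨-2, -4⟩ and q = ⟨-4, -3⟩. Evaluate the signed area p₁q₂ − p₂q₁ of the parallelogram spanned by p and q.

-10

(-2)·(-3) - (-4)·(-4) = 6 - 16 = -10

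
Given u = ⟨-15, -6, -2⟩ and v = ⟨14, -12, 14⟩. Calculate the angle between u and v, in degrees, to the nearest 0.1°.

116.1

u · v = (-15)·14 + (-6)·(-12) + (-2)·14 = -210 + 72 - 28 = -166
|u|² = 225 + 36 + 4 = 265,  |u| = √265 ≈ 16.278821
|v|² = 196 + 144 + 196 = 536,  |v| = √536 ≈ 23.151674
cos θ = -166 / (16.278821 · 23.151674) ≈ -0.44046
θ = arccos(-0.44046) ≈ 116.1°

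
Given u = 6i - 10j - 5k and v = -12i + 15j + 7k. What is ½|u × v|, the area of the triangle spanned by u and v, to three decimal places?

17.671

i: (-10)·7 - (-5)·15 = -70 - (-75) = 5
j: (-5)·(-12) - 6·7 = 60 - 42 = 18
k: 6·15 - (-10)·(-12) = 90 - 120 = -30
u × v = (5, 18, -30)
|u × v| = √(5² + 18² + (-30)²) = √1249 ≈ 35.3412
area = ½ · 35.3412 ≈ 17.671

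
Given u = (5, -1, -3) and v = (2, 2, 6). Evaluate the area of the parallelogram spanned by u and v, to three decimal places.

37.947

i: (-1)·6 - (-3)·2 = -6 - (-6) = 0
j: (-3)·2 - 5·6 = -6 - 30 = -36
k: 5·2 - (-1)·2 = 10 - (-2) = 12
u × v = (0, -36, 12)
|u × v| = √(0² + (-36)² + 12²) = √1440 ≈ 37.9473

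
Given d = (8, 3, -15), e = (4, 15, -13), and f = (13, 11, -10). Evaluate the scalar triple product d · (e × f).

e × f:
i: 15·(-10) - (-13)·11 = -150 - (-143) = -7
j: (-13)·13 - 4·(-10) = -169 - (-40) = -129
k: 4·11 - 15·13 = 44 - 195 = -151
e × f = (-7, -129, -151)
d · (e × f) = 8·(-7) + 3·(-129) + (-15)·(-151) = -56 - 387 + 2265 = 1822

1822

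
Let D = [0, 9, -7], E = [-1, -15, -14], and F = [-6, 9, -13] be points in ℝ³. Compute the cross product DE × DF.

DE = (-1, -24, -7)
DF = (-6, 0, -6)
i: (-24)·(-6) - (-7)·0 = 144 - 0 = 144
j: (-7)·(-6) - (-1)·(-6) = 42 - 6 = 36
k: (-1)·0 - (-24)·(-6) = 0 - 144 = -144
DE × DF = (144, 36, -144)

(144, 36, -144)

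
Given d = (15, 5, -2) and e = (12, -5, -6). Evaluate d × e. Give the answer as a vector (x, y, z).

i: 5·(-6) - (-2)·(-5) = -30 - 10 = -40
j: (-2)·12 - 15·(-6) = -24 - (-90) = 66
k: 15·(-5) - 5·12 = -75 - 60 = -135
d × e = (-40, 66, -135)

(-40, 66, -135)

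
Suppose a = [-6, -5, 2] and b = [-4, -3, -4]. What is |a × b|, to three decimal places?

41.280

i: (-5)·(-4) - 2·(-3) = 20 - (-6) = 26
j: 2·(-4) - (-6)·(-4) = -8 - 24 = -32
k: (-6)·(-3) - (-5)·(-4) = 18 - 20 = -2
a × b = (26, -32, -2)
|a × b| = √(26² + (-32)² + (-2)²) = √1704 ≈ 41.2795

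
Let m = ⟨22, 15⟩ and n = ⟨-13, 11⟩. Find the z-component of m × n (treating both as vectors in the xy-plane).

22·11 - 15·(-13) = 242 - (-195) = 437

437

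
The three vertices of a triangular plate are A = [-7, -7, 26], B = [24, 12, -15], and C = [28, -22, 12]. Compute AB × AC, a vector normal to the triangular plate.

(-881, -1001, -1130)

AB = (31, 19, -41)
AC = (35, -15, -14)
i: 19·(-14) - (-41)·(-15) = -266 - 615 = -881
j: (-41)·35 - 31·(-14) = -1435 - (-434) = -1001
k: 31·(-15) - 19·35 = -465 - 665 = -1130
AB × AC = (-881, -1001, -1130)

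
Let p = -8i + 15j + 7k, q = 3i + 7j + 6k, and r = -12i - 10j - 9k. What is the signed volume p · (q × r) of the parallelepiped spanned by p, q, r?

-273

q × r:
i: 7·(-9) - 6·(-10) = -63 - (-60) = -3
j: 6·(-12) - 3·(-9) = -72 - (-27) = -45
k: 3·(-10) - 7·(-12) = -30 - (-84) = 54
q × r = (-3, -45, 54)
p · (q × r) = (-8)·(-3) + 15·(-45) + 7·54 = 24 - 675 + 378 = -273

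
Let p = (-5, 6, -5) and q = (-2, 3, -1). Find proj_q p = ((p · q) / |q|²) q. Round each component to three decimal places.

(-4.714, 7.071, -2.357)

p · q = (-5)·(-2) + 6·3 + (-5)·(-1) = 10 + 18 + 5 = 33
|q|² = 4 + 9 + 1 = 14
proj_q p = (33/14) · (-2, 3, -1) ≈ (-4.714, 7.071, -2.357)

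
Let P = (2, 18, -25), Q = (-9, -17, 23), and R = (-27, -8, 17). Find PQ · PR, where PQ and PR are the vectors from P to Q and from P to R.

PQ = Q − P = (-11, -35, 48)
PR = R − P = (-29, -26, 42)
PQ · PR = (-11)·(-29) + (-35)·(-26) + 48·42 = 319 + 910 + 2016 = 3245

3245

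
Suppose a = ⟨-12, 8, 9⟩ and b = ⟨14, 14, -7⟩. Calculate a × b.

i: 8·(-7) - 9·14 = -56 - 126 = -182
j: 9·14 - (-12)·(-7) = 126 - 84 = 42
k: (-12)·14 - 8·14 = -168 - 112 = -280
a × b = (-182, 42, -280)

(-182, 42, -280)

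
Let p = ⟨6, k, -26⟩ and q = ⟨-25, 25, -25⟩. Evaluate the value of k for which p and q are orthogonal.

p · q = 6·(-25) + k·25 + (-26)·(-25) = 500 + 25k
Set equal to 0: 25k = -500, so k = -20.

-20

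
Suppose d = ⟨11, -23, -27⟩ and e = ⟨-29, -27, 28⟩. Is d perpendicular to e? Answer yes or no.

d · e = 11·(-29) + (-23)·(-27) + (-27)·28 = -319 + 621 - 756 = -454
Nonzero, so the vectors are not orthogonal.

no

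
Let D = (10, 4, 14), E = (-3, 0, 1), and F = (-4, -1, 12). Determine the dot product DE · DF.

228

DE = E − D = (-13, -4, -13)
DF = F − D = (-14, -5, -2)
DE · DF = (-13)·(-14) + (-4)·(-5) + (-13)·(-2) = 182 + 20 + 26 = 228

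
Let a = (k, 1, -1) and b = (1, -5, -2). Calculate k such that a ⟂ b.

3

a · b = k·1 + 1·(-5) + (-1)·(-2) = -3 + 1k
Set equal to 0: 1k = 3, so k = 3.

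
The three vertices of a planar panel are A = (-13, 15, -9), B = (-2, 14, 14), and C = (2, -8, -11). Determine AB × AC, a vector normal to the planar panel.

(531, 367, -238)

AB = (11, -1, 23)
AC = (15, -23, -2)
i: (-1)·(-2) - 23·(-23) = 2 - (-529) = 531
j: 23·15 - 11·(-2) = 345 - (-22) = 367
k: 11·(-23) - (-1)·15 = -253 - (-15) = -238
AB × AC = (531, 367, -238)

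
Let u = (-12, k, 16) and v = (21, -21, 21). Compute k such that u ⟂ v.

4

u · v = (-12)·21 + k·(-21) + 16·21 = 84 - 21k
Set equal to 0: -21k = -84, so k = 4.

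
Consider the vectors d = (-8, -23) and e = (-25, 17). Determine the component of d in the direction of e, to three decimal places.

-6.318

d · e = (-8)·(-25) + (-23)·17 = 200 - 391 = -191
|e| = √(625 + 289) = √914 ≈ 30.2324
comp_e d = -191 / √914 ≈ -6.318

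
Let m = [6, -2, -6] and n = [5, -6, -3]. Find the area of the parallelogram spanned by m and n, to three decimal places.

i: (-2)·(-3) - (-6)·(-6) = 6 - 36 = -30
j: (-6)·5 - 6·(-3) = -30 - (-18) = -12
k: 6·(-6) - (-2)·5 = -36 - (-10) = -26
m × n = (-30, -12, -26)
|m × n| = √((-30)² + (-12)² + (-26)²) = √1720 ≈ 41.4729

41.473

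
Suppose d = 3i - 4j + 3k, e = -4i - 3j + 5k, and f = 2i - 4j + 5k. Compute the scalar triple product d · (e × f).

-39

e × f:
i: (-3)·5 - 5·(-4) = -15 - (-20) = 5
j: 5·2 - (-4)·5 = 10 - (-20) = 30
k: (-4)·(-4) - (-3)·2 = 16 - (-6) = 22
e × f = (5, 30, 22)
d · (e × f) = 3·5 + (-4)·30 + 3·22 = 15 - 120 + 66 = -39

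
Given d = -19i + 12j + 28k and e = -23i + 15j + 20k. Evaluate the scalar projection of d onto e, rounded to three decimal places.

d · e = (-19)·(-23) + 12·15 + 28·20 = 437 + 180 + 560 = 1177
|e| = √(529 + 225 + 400) = √1154 ≈ 33.9706
comp_e d = 1177 / √1154 ≈ 34.648

34.648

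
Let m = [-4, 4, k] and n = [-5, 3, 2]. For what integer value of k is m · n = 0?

m · n = (-4)·(-5) + 4·3 + k·2 = 32 + 2k
Set equal to 0: 2k = -32, so k = -16.

-16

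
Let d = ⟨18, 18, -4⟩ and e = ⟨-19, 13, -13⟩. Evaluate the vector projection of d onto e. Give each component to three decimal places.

d · e = 18·(-19) + 18·13 + (-4)·(-13) = -342 + 234 + 52 = -56
|e|² = 361 + 169 + 169 = 699
proj_e d = (-56/699) · (-19, 13, -13) ≈ (1.522, -1.041, 1.041)

(1.522, -1.041, 1.041)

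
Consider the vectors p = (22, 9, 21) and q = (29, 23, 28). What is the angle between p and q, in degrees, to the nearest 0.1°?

p · q = 22·29 + 9·23 + 21·28 = 638 + 207 + 588 = 1433
|p|² = 484 + 81 + 441 = 1006,  |p| = √1006 ≈ 31.717503
|q|² = 841 + 529 + 784 = 2154,  |q| = √2154 ≈ 46.411206
cos θ = 1433 / (31.717503 · 46.411206) ≈ 0.97347
θ = arccos(0.97347) ≈ 13.2°

13.2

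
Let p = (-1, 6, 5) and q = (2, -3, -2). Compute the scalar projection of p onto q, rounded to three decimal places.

-7.276

p · q = (-1)·2 + 6·(-3) + 5·(-2) = -2 - 18 - 10 = -30
|q| = √(4 + 9 + 4) = √17 ≈ 4.1231
comp_q p = -30 / √17 ≈ -7.276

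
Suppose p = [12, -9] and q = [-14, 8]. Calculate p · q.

p · q = 12·(-14) + (-9)·8 = -168 - 72 = -240

-240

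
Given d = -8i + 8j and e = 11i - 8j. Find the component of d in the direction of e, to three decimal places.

d · e = (-8)·11 + 8·(-8) = -88 - 64 = -152
|e| = √(121 + 64) = √185 ≈ 13.6015
comp_e d = -152 / √185 ≈ -11.175

-11.175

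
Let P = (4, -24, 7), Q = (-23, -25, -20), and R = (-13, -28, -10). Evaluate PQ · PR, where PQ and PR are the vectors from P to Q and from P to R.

PQ = Q − P = (-27, -1, -27)
PR = R − P = (-17, -4, -17)
PQ · PR = (-27)·(-17) + (-1)·(-4) + (-27)·(-17) = 459 + 4 + 459 = 922

922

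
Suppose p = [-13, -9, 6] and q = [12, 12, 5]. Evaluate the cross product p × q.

(-117, 137, -48)

i: (-9)·5 - 6·12 = -45 - 72 = -117
j: 6·12 - (-13)·5 = 72 - (-65) = 137
k: (-13)·12 - (-9)·12 = -156 - (-108) = -48
p × q = (-117, 137, -48)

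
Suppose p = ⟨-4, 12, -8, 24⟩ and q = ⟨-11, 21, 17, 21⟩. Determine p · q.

664

p · q = (-4)·(-11) + 12·21 + (-8)·17 + 24·21 = 44 + 252 - 136 + 504 = 664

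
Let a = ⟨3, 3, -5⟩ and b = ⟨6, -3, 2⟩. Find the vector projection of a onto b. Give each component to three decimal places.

(-0.122, 0.061, -0.041)

a · b = 3·6 + 3·(-3) + (-5)·2 = 18 - 9 - 10 = -1
|b|² = 36 + 9 + 4 = 49
proj_b a = (-1/49) · (6, -3, 2) ≈ (-0.122, 0.061, -0.041)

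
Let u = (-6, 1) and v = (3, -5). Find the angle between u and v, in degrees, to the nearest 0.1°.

u · v = (-6)·3 + 1·(-5) = -18 - 5 = -23
|u|² = 36 + 1 = 37,  |u| = √37 ≈ 6.082763
|v|² = 9 + 25 = 34,  |v| = √34 ≈ 5.830952
cos θ = -23 / (6.082763 · 5.830952) ≈ -0.64847
θ = arccos(-0.64847) ≈ 130.4°

130.4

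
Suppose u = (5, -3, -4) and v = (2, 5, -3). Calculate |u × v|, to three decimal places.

43.023

i: (-3)·(-3) - (-4)·5 = 9 - (-20) = 29
j: (-4)·2 - 5·(-3) = -8 - (-15) = 7
k: 5·5 - (-3)·2 = 25 - (-6) = 31
u × v = (29, 7, 31)
|u × v| = √(29² + 7² + 31²) = √1851 ≈ 43.0232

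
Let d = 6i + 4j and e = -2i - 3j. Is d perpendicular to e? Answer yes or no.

d · e = 6·(-2) + 4·(-3) = -12 - 12 = -24
Nonzero, so the vectors are not orthogonal.

no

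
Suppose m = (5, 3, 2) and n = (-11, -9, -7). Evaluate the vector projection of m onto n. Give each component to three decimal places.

(4.207, 3.442, 2.677)

m · n = 5·(-11) + 3·(-9) + 2·(-7) = -55 - 27 - 14 = -96
|n|² = 121 + 81 + 49 = 251
proj_n m = (-96/251) · (-11, -9, -7) ≈ (4.207, 3.442, 2.677)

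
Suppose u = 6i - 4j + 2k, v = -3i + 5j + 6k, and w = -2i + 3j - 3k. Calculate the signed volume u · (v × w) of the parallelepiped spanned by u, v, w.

-112

v × w:
i: 5·(-3) - 6·3 = -15 - 18 = -33
j: 6·(-2) - (-3)·(-3) = -12 - 9 = -21
k: (-3)·3 - 5·(-2) = -9 - (-10) = 1
v × w = (-33, -21, 1)
u · (v × w) = 6·(-33) + (-4)·(-21) + 2·1 = -198 + 84 + 2 = -112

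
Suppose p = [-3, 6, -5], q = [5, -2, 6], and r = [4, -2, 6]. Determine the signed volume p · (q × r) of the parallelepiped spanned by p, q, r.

-26

q × r:
i: (-2)·6 - 6·(-2) = -12 - (-12) = 0
j: 6·4 - 5·6 = 24 - 30 = -6
k: 5·(-2) - (-2)·4 = -10 - (-8) = -2
q × r = (0, -6, -2)
p · (q × r) = (-3)·0 + 6·(-6) + (-5)·(-2) = 0 - 36 + 10 = -26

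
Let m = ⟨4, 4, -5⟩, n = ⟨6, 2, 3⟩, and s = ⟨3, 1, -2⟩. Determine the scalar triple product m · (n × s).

n × s:
i: 2·(-2) - 3·1 = -4 - 3 = -7
j: 3·3 - 6·(-2) = 9 - (-12) = 21
k: 6·1 - 2·3 = 6 - 6 = 0
n × s = (-7, 21, 0)
m · (n × s) = 4·(-7) + 4·21 + (-5)·0 = -28 + 84 + 0 = 56

56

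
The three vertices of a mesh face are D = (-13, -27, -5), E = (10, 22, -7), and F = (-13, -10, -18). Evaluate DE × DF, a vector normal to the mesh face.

(-603, 299, 391)

DE = (23, 49, -2)
DF = (0, 17, -13)
i: 49·(-13) - (-2)·17 = -637 - (-34) = -603
j: (-2)·0 - 23·(-13) = 0 - (-299) = 299
k: 23·17 - 49·0 = 391 - 0 = 391
DE × DF = (-603, 299, 391)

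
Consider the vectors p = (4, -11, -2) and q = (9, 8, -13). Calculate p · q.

-26

p · q = 4·9 + (-11)·8 + (-2)·(-13) = 36 - 88 + 26 = -26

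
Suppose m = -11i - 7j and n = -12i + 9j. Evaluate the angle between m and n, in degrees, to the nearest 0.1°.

69.3

m · n = (-11)·(-12) + (-7)·9 = 132 - 63 = 69
|m|² = 121 + 49 = 170,  |m| = √170 ≈ 13.038405
|n|² = 144 + 81 = 225,  |n| = √225 ≈ 15.000000
cos θ = 69 / (13.038405 · 15.000000) ≈ 0.35280
θ = arccos(0.35280) ≈ 69.3°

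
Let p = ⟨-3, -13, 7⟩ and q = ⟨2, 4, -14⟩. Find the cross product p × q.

(154, -28, 14)

i: (-13)·(-14) - 7·4 = 182 - 28 = 154
j: 7·2 - (-3)·(-14) = 14 - 42 = -28
k: (-3)·4 - (-13)·2 = -12 - (-26) = 14
p × q = (154, -28, 14)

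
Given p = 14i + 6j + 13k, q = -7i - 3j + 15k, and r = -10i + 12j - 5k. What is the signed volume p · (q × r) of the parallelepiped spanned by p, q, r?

-4902

q × r:
i: (-3)·(-5) - 15·12 = 15 - 180 = -165
j: 15·(-10) - (-7)·(-5) = -150 - 35 = -185
k: (-7)·12 - (-3)·(-10) = -84 - 30 = -114
q × r = (-165, -185, -114)
p · (q × r) = 14·(-165) + 6·(-185) + 13·(-114) = -2310 - 1110 - 1482 = -4902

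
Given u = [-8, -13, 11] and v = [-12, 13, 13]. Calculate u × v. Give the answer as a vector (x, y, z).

i: (-13)·13 - 11·13 = -169 - 143 = -312
j: 11·(-12) - (-8)·13 = -132 - (-104) = -28
k: (-8)·13 - (-13)·(-12) = -104 - 156 = -260
u × v = (-312, -28, -260)

(-312, -28, -260)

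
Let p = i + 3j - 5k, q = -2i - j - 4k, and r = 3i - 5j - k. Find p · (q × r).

-126

q × r:
i: (-1)·(-1) - (-4)·(-5) = 1 - 20 = -19
j: (-4)·3 - (-2)·(-1) = -12 - 2 = -14
k: (-2)·(-5) - (-1)·3 = 10 - (-3) = 13
q × r = (-19, -14, 13)
p · (q × r) = 1·(-19) + 3·(-14) + (-5)·13 = -19 - 42 - 65 = -126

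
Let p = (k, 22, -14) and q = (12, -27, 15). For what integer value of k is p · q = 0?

67

p · q = k·12 + 22·(-27) + (-14)·15 = -804 + 12k
Set equal to 0: 12k = 804, so k = 67.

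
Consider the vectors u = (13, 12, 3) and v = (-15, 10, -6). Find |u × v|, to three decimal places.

328.014

i: 12·(-6) - 3·10 = -72 - 30 = -102
j: 3·(-15) - 13·(-6) = -45 - (-78) = 33
k: 13·10 - 12·(-15) = 130 - (-180) = 310
u × v = (-102, 33, 310)
|u × v| = √((-102)² + 33² + 310²) = √107593 ≈ 328.0137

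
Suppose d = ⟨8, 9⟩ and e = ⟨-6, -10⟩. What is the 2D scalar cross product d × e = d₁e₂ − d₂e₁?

8·(-10) - 9·(-6) = -80 - (-54) = -26

-26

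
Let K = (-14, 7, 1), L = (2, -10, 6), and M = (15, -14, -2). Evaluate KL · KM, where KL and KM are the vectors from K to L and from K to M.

KL = L − K = (16, -17, 5)
KM = M − K = (29, -21, -3)
KL · KM = 16·29 + (-17)·(-21) + 5·(-3) = 464 + 357 - 15 = 806

806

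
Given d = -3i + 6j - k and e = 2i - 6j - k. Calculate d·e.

d · e = (-3)·2 + 6·(-6) + (-1)·(-1) = -6 - 36 + 1 = -41

-41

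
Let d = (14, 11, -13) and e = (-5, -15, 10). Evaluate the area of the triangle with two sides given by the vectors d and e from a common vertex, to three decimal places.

i: 11·10 - (-13)·(-15) = 110 - 195 = -85
j: (-13)·(-5) - 14·10 = 65 - 140 = -75
k: 14·(-15) - 11·(-5) = -210 - (-55) = -155
d × e = (-85, -75, -155)
|d × e| = √((-85)² + (-75)² + (-155)²) = √36875 ≈ 192.0286
area = ½ · 192.0286 ≈ 96.014

96.014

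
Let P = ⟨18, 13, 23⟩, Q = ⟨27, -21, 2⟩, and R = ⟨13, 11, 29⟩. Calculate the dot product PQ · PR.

PQ = Q − P = (9, -34, -21)
PR = R − P = (-5, -2, 6)
PQ · PR = 9·(-5) + (-34)·(-2) + (-21)·6 = -45 + 68 - 126 = -103

-103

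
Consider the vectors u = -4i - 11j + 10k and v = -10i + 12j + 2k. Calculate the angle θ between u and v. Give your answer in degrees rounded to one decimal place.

u · v = (-4)·(-10) + (-11)·12 + 10·2 = 40 - 132 + 20 = -72
|u|² = 16 + 121 + 100 = 237,  |u| = √237 ≈ 15.394804
|v|² = 100 + 144 + 4 = 248,  |v| = √248 ≈ 15.748016
cos θ = -72 / (15.394804 · 15.748016) ≈ -0.29698
θ = arccos(-0.29698) ≈ 107.3°

107.3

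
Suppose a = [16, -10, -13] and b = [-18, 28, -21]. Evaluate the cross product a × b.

(574, 570, 268)

i: (-10)·(-21) - (-13)·28 = 210 - (-364) = 574
j: (-13)·(-18) - 16·(-21) = 234 - (-336) = 570
k: 16·28 - (-10)·(-18) = 448 - 180 = 268
a × b = (574, 570, 268)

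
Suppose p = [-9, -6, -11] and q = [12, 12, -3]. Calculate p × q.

i: (-6)·(-3) - (-11)·12 = 18 - (-132) = 150
j: (-11)·12 - (-9)·(-3) = -132 - 27 = -159
k: (-9)·12 - (-6)·12 = -108 - (-72) = -36
p × q = (150, -159, -36)

(150, -159, -36)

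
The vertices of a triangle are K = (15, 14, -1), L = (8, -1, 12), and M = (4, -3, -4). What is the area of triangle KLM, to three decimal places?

157.930

KL = (-7, -15, 13),  KM = (-11, -17, -3)
i: (-15)·(-3) - 13·(-17) = 45 - (-221) = 266
j: 13·(-11) - (-7)·(-3) = -143 - 21 = -164
k: (-7)·(-17) - (-15)·(-11) = 119 - 165 = -46
KL × KM = (266, -164, -46)
|KL × KM| = √99768 ≈ 315.8607
area = ½ · 315.8607 ≈ 157.930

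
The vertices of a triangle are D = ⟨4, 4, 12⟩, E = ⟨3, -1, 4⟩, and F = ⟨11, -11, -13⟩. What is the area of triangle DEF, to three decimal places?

47.660

DE = (-1, -5, -8),  DF = (7, -15, -25)
i: (-5)·(-25) - (-8)·(-15) = 125 - 120 = 5
j: (-8)·7 - (-1)·(-25) = -56 - 25 = -81
k: (-1)·(-15) - (-5)·7 = 15 - (-35) = 50
DE × DF = (5, -81, 50)
|DE × DF| = √9086 ≈ 95.3205
area = ½ · 95.3205 ≈ 47.660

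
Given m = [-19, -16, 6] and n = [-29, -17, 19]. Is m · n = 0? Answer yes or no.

m · n = (-19)·(-29) + (-16)·(-17) + 6·19 = 551 + 272 + 114 = 937
Nonzero, so the vectors are not orthogonal.

no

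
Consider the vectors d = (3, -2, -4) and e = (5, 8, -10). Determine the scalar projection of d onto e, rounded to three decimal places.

2.837

d · e = 3·5 + (-2)·8 + (-4)·(-10) = 15 - 16 + 40 = 39
|e| = √(25 + 64 + 100) = √189 ≈ 13.7477
comp_e d = 39 / √189 ≈ 2.837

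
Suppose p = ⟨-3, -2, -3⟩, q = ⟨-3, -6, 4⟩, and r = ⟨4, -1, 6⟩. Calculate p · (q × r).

q × r:
i: (-6)·6 - 4·(-1) = -36 - (-4) = -32
j: 4·4 - (-3)·6 = 16 - (-18) = 34
k: (-3)·(-1) - (-6)·4 = 3 - (-24) = 27
q × r = (-32, 34, 27)
p · (q × r) = (-3)·(-32) + (-2)·34 + (-3)·27 = 96 - 68 - 81 = -53

-53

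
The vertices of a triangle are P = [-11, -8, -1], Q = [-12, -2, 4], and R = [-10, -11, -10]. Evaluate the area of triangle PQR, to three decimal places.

PQ = (-1, 6, 5),  PR = (1, -3, -9)
i: 6·(-9) - 5·(-3) = -54 - (-15) = -39
j: 5·1 - (-1)·(-9) = 5 - 9 = -4
k: (-1)·(-3) - 6·1 = 3 - 6 = -3
PQ × PR = (-39, -4, -3)
|PQ × PR| = √1546 ≈ 39.3192
area = ½ · 39.3192 ≈ 19.660

19.660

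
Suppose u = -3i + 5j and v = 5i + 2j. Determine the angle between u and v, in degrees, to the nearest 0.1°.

99.2

u · v = (-3)·5 + 5·2 = -15 + 10 = -5
|u|² = 9 + 25 = 34,  |u| = √34 ≈ 5.830952
|v|² = 25 + 4 = 29,  |v| = √29 ≈ 5.385165
cos θ = -5 / (5.830952 · 5.385165) ≈ -0.15923
θ = arccos(-0.15923) ≈ 99.2°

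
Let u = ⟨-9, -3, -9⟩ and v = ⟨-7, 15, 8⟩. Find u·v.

-54

u · v = (-9)·(-7) + (-3)·15 + (-9)·8 = 63 - 45 - 72 = -54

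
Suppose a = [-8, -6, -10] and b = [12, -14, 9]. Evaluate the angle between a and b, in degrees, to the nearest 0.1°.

a · b = (-8)·12 + (-6)·(-14) + (-10)·9 = -96 + 84 - 90 = -102
|a|² = 64 + 36 + 100 = 200,  |a| = √200 ≈ 14.142136
|b|² = 144 + 196 + 81 = 421,  |b| = √421 ≈ 20.518285
cos θ = -102 / (14.142136 · 20.518285) ≈ -0.35152
θ = arccos(-0.35152) ≈ 110.6°

110.6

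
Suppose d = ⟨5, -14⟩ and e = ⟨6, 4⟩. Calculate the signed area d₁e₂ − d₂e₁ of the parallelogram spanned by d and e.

5·4 - (-14)·6 = 20 - (-84) = 104

104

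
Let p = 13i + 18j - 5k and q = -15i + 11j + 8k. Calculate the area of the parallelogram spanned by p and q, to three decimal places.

459.359

i: 18·8 - (-5)·11 = 144 - (-55) = 199
j: (-5)·(-15) - 13·8 = 75 - 104 = -29
k: 13·11 - 18·(-15) = 143 - (-270) = 413
p × q = (199, -29, 413)
|p × q| = √(199² + (-29)² + 413²) = √211011 ≈ 459.3593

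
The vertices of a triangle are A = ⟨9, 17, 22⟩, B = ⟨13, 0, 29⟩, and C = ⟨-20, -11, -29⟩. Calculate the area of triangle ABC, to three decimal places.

AB = (4, -17, 7),  AC = (-29, -28, -51)
i: (-17)·(-51) - 7·(-28) = 867 - (-196) = 1063
j: 7·(-29) - 4·(-51) = -203 - (-204) = 1
k: 4·(-28) - (-17)·(-29) = -112 - 493 = -605
AB × AC = (1063, 1, -605)
|AB × AC| = √1495995 ≈ 1223.1087
area = ½ · 1223.1087 ≈ 611.554

611.554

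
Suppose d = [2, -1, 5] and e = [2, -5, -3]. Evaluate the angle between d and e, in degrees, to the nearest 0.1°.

100.2

d · e = 2·2 + (-1)·(-5) + 5·(-3) = 4 + 5 - 15 = -6
|d|² = 4 + 1 + 25 = 30,  |d| = √30 ≈ 5.477226
|e|² = 4 + 25 + 9 = 38,  |e| = √38 ≈ 6.164414
cos θ = -6 / (5.477226 · 6.164414) ≈ -0.17770
θ = arccos(-0.17770) ≈ 100.2°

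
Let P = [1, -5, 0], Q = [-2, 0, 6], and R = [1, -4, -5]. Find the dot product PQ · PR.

-25

PQ = Q − P = (-3, 5, 6)
PR = R − P = (0, 1, -5)
PQ · PR = (-3)·0 + 5·1 + 6·(-5) = 0 + 5 - 30 = -25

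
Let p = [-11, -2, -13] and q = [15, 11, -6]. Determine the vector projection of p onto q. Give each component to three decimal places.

(-4.280, -3.139, 1.712)

p · q = (-11)·15 + (-2)·11 + (-13)·(-6) = -165 - 22 + 78 = -109
|q|² = 225 + 121 + 36 = 382
proj_q p = (-109/382) · (15, 11, -6) ≈ (-4.280, -3.139, 1.712)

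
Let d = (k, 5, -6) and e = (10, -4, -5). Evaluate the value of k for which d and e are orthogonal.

d · e = k·10 + 5·(-4) + (-6)·(-5) = 10 + 10k
Set equal to 0: 10k = -10, so k = -1.

-1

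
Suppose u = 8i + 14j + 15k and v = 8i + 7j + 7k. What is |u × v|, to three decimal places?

i: 14·7 - 15·7 = 98 - 105 = -7
j: 15·8 - 8·7 = 120 - 56 = 64
k: 8·7 - 14·8 = 56 - 112 = -56
u × v = (-7, 64, -56)
|u × v| = √((-7)² + 64² + (-56)²) = √7281 ≈ 85.3288

85.329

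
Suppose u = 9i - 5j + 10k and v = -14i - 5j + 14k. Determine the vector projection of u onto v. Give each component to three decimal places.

(-1.309, -0.468, 1.309)

u · v = 9·(-14) + (-5)·(-5) + 10·14 = -126 + 25 + 140 = 39
|v|² = 196 + 25 + 196 = 417
proj_v u = (39/417) · (-14, -5, 14) ≈ (-1.309, -0.468, 1.309)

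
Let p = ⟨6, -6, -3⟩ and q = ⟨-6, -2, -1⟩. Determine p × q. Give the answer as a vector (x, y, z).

(0, 24, -48)

i: (-6)·(-1) - (-3)·(-2) = 6 - 6 = 0
j: (-3)·(-6) - 6·(-1) = 18 - (-6) = 24
k: 6·(-2) - (-6)·(-6) = -12 - 36 = -48
p × q = (0, 24, -48)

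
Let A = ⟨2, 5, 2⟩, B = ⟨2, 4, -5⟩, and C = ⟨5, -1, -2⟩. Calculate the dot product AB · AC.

34

AB = B − A = (0, -1, -7)
AC = C − A = (3, -6, -4)
AB · AC = 0·3 + (-1)·(-6) + (-7)·(-4) = 0 + 6 + 28 = 34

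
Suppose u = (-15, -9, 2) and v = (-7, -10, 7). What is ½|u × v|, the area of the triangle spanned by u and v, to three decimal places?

66.519

i: (-9)·7 - 2·(-10) = -63 - (-20) = -43
j: 2·(-7) - (-15)·7 = -14 - (-105) = 91
k: (-15)·(-10) - (-9)·(-7) = 150 - 63 = 87
u × v = (-43, 91, 87)
|u × v| = √((-43)² + 91² + 87²) = √17699 ≈ 133.0376
area = ½ · 133.0376 ≈ 66.519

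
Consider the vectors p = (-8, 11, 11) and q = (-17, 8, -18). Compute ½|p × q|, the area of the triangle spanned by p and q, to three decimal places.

227.204

i: 11·(-18) - 11·8 = -198 - 88 = -286
j: 11·(-17) - (-8)·(-18) = -187 - 144 = -331
k: (-8)·8 - 11·(-17) = -64 - (-187) = 123
p × q = (-286, -331, 123)
|p × q| = √((-286)² + (-331)² + 123²) = √206486 ≈ 454.4073
area = ½ · 454.4073 ≈ 227.204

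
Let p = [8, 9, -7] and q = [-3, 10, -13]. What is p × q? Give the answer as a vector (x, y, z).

i: 9·(-13) - (-7)·10 = -117 - (-70) = -47
j: (-7)·(-3) - 8·(-13) = 21 - (-104) = 125
k: 8·10 - 9·(-3) = 80 - (-27) = 107
p × q = (-47, 125, 107)

(-47, 125, 107)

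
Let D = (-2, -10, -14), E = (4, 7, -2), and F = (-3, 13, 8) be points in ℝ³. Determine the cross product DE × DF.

(98, -144, 155)

DE = (6, 17, 12)
DF = (-1, 23, 22)
i: 17·22 - 12·23 = 374 - 276 = 98
j: 12·(-1) - 6·22 = -12 - 132 = -144
k: 6·23 - 17·(-1) = 138 - (-17) = 155
DE × DF = (98, -144, 155)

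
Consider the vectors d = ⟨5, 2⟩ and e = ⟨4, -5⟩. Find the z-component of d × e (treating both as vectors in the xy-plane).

-33

5·(-5) - 2·4 = -25 - 8 = -33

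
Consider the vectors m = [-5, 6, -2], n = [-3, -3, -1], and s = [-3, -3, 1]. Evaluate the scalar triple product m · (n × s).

66

n × s:
i: (-3)·1 - (-1)·(-3) = -3 - 3 = -6
j: (-1)·(-3) - (-3)·1 = 3 - (-3) = 6
k: (-3)·(-3) - (-3)·(-3) = 9 - 9 = 0
n × s = (-6, 6, 0)
m · (n × s) = (-5)·(-6) + 6·6 + (-2)·0 = 30 + 36 + 0 = 66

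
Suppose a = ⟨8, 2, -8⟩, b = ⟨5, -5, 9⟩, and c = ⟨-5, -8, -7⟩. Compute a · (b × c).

b × c:
i: (-5)·(-7) - 9·(-8) = 35 - (-72) = 107
j: 9·(-5) - 5·(-7) = -45 - (-35) = -10
k: 5·(-8) - (-5)·(-5) = -40 - 25 = -65
b × c = (107, -10, -65)
a · (b × c) = 8·107 + 2·(-10) + (-8)·(-65) = 856 - 20 + 520 = 1356

1356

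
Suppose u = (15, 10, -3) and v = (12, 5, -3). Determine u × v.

i: 10·(-3) - (-3)·5 = -30 - (-15) = -15
j: (-3)·12 - 15·(-3) = -36 - (-45) = 9
k: 15·5 - 10·12 = 75 - 120 = -45
u × v = (-15, 9, -45)

(-15, 9, -45)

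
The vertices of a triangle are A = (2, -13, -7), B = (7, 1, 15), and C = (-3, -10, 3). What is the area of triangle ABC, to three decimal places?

97.853

AB = (5, 14, 22),  AC = (-5, 3, 10)
i: 14·10 - 22·3 = 140 - 66 = 74
j: 22·(-5) - 5·10 = -110 - 50 = -160
k: 5·3 - 14·(-5) = 15 - (-70) = 85
AB × AC = (74, -160, 85)
|AB × AC| = √38301 ≈ 195.7064
area = ½ · 195.7064 ≈ 97.853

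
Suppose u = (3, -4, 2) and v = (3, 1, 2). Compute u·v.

9

u · v = 3·3 + (-4)·1 + 2·2 = 9 - 4 + 4 = 9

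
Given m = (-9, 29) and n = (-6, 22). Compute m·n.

692

m · n = (-9)·(-6) + 29·22 = 54 + 638 = 692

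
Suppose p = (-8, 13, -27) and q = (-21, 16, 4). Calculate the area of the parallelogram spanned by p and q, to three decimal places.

783.634

i: 13·4 - (-27)·16 = 52 - (-432) = 484
j: (-27)·(-21) - (-8)·4 = 567 - (-32) = 599
k: (-8)·16 - 13·(-21) = -128 - (-273) = 145
p × q = (484, 599, 145)
|p × q| = √(484² + 599² + 145²) = √614082 ≈ 783.6338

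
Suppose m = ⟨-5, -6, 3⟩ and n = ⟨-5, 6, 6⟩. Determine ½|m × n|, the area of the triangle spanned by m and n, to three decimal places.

41.052

i: (-6)·6 - 3·6 = -36 - 18 = -54
j: 3·(-5) - (-5)·6 = -15 - (-30) = 15
k: (-5)·6 - (-6)·(-5) = -30 - 30 = -60
m × n = (-54, 15, -60)
|m × n| = √((-54)² + 15² + (-60)²) = √6741 ≈ 82.1036
area = ½ · 82.1036 ≈ 41.052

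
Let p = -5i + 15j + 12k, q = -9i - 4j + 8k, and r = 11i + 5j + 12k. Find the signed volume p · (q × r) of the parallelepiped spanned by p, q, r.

3368

q × r:
i: (-4)·12 - 8·5 = -48 - 40 = -88
j: 8·11 - (-9)·12 = 88 - (-108) = 196
k: (-9)·5 - (-4)·11 = -45 - (-44) = -1
q × r = (-88, 196, -1)
p · (q × r) = (-5)·(-88) + 15·196 + 12·(-1) = 440 + 2940 - 12 = 3368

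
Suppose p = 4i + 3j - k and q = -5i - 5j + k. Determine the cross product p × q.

(-2, 1, -5)

i: 3·1 - (-1)·(-5) = 3 - 5 = -2
j: (-1)·(-5) - 4·1 = 5 - 4 = 1
k: 4·(-5) - 3·(-5) = -20 - (-15) = -5
p × q = (-2, 1, -5)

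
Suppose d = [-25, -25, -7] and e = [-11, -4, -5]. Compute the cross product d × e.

i: (-25)·(-5) - (-7)·(-4) = 125 - 28 = 97
j: (-7)·(-11) - (-25)·(-5) = 77 - 125 = -48
k: (-25)·(-4) - (-25)·(-11) = 100 - 275 = -175
d × e = (97, -48, -175)

(97, -48, -175)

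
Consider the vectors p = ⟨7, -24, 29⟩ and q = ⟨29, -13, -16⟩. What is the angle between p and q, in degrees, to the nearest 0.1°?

p · q = 7·29 + (-24)·(-13) + 29·(-16) = 203 + 312 - 464 = 51
|p|² = 49 + 576 + 841 = 1466,  |p| = √1466 ≈ 38.288379
|q|² = 841 + 169 + 256 = 1266,  |q| = √1266 ≈ 35.580894
cos θ = 51 / (38.288379 · 35.580894) ≈ 0.03744
θ = arccos(0.03744) ≈ 87.9°

87.9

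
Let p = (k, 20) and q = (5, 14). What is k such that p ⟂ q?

p · q = k·5 + 20·14 = 280 + 5k
Set equal to 0: 5k = -280, so k = -56.

-56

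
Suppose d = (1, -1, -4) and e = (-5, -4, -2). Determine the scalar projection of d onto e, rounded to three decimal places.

d · e = 1·(-5) + (-1)·(-4) + (-4)·(-2) = -5 + 4 + 8 = 7
|e| = √(25 + 16 + 4) = √45 ≈ 6.7082
comp_e d = 7 / √45 ≈ 1.043

1.043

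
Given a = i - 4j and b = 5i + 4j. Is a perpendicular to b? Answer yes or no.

no

a · b = 1·5 + (-4)·4 = 5 - 16 = -11
Nonzero, so the vectors are not orthogonal.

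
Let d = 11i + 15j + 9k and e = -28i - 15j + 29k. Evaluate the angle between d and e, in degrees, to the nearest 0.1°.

107.8

d · e = 11·(-28) + 15·(-15) + 9·29 = -308 - 225 + 261 = -272
|d|² = 121 + 225 + 81 = 427,  |d| = √427 ≈ 20.663978
|e|² = 784 + 225 + 841 = 1850,  |e| = √1850 ≈ 43.011626
cos θ = -272 / (20.663978 · 43.011626) ≈ -0.30603
θ = arccos(-0.30603) ≈ 107.8°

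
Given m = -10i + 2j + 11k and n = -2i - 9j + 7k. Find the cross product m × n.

i: 2·7 - 11·(-9) = 14 - (-99) = 113
j: 11·(-2) - (-10)·7 = -22 - (-70) = 48
k: (-10)·(-9) - 2·(-2) = 90 - (-4) = 94
m × n = (113, 48, 94)

(113, 48, 94)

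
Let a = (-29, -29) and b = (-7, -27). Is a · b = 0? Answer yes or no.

no

a · b = (-29)·(-7) + (-29)·(-27) = 203 + 783 = 986
Nonzero, so the vectors are not orthogonal.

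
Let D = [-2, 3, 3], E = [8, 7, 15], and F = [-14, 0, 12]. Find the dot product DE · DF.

DE = E − D = (10, 4, 12)
DF = F − D = (-12, -3, 9)
DE · DF = 10·(-12) + 4·(-3) + 12·9 = -120 - 12 + 108 = -24

-24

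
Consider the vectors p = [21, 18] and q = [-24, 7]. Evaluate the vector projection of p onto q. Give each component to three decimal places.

(14.515, -4.234)

p · q = 21·(-24) + 18·7 = -504 + 126 = -378
|q|² = 576 + 49 = 625
proj_q p = (-378/625) · (-24, 7) ≈ (14.515, -4.234)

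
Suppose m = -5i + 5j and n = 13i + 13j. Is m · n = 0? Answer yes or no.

yes

m · n = (-5)·13 + 5·13 = -65 + 65 = 0
Zero, so the vectors are orthogonal.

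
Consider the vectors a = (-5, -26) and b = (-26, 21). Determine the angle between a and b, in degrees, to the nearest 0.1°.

118.0

a · b = (-5)·(-26) + (-26)·21 = 130 - 546 = -416
|a|² = 25 + 676 = 701,  |a| = √701 ≈ 26.476405
|b|² = 676 + 441 = 1117,  |b| = √1117 ≈ 33.421550
cos θ = -416 / (26.476405 · 33.421550) ≈ -0.47012
θ = arccos(-0.47012) ≈ 118.0°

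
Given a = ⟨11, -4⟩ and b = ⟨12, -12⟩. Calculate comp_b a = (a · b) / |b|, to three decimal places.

a · b = 11·12 + (-4)·(-12) = 132 + 48 = 180
|b| = √(144 + 144) = √288 ≈ 16.9706
comp_b a = 180 / √288 ≈ 10.607

10.607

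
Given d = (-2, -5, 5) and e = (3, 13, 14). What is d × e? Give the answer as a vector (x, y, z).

i: (-5)·14 - 5·13 = -70 - 65 = -135
j: 5·3 - (-2)·14 = 15 - (-28) = 43
k: (-2)·13 - (-5)·3 = -26 - (-15) = -11
d × e = (-135, 43, -11)

(-135, 43, -11)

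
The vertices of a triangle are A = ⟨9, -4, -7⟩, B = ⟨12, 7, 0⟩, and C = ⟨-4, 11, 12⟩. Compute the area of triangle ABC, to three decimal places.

AB = (3, 11, 7),  AC = (-13, 15, 19)
i: 11·19 - 7·15 = 209 - 105 = 104
j: 7·(-13) - 3·19 = -91 - 57 = -148
k: 3·15 - 11·(-13) = 45 - (-143) = 188
AB × AC = (104, -148, 188)
|AB × AC| = √68064 ≈ 260.8908
area = ½ · 260.8908 ≈ 130.445

130.445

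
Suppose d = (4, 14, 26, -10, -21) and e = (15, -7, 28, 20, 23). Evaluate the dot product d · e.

7

d · e = 4·15 + 14·(-7) + 26·28 + (-10)·20 + (-21)·23 = 60 - 98 + 728 - 200 - 483 = 7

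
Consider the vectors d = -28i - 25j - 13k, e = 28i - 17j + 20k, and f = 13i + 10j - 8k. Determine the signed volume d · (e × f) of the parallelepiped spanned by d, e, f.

e × f:
i: (-17)·(-8) - 20·10 = 136 - 200 = -64
j: 20·13 - 28·(-8) = 260 - (-224) = 484
k: 28·10 - (-17)·13 = 280 - (-221) = 501
e × f = (-64, 484, 501)
d · (e × f) = (-28)·(-64) + (-25)·484 + (-13)·501 = 1792 - 12100 - 6513 = -16821

-16821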